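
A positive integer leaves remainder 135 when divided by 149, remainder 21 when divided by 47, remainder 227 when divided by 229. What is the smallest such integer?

The moduli are pairwise coprime; M = 149·47·229 = 1603687.
M/149 = 10763; 10763 ≡ 35 (mod 149); 35·132 ≡ 1, so inverse 132.
M/47 = 34121; 34121 ≡ 46 (mod 47); 46·46 ≡ 1, so inverse 46.
M/229 = 7003; 7003 ≡ 133 (mod 229); 133·31 ≡ 1, so inverse 31.
N ≡ 135·10763·132 + 21·34121·46 + 227·7003·31 = 274037657.
274037657 mod 1603687 = 1410867.

1410867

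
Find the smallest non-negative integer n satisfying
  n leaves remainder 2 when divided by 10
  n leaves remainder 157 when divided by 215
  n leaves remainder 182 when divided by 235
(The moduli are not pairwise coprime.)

Combine the congruences pairwise.
gcd(10, 215) = 5 and 5 | (157 − 2), so the pair is consistent; merging gives n ≡ 372 (mod 430), where 430 = lcm(10, 215).
gcd(430, 235) = 5 and 5 | (182 − 372), so the pair is consistent; merging gives n ≡ 17572 (mod 20210), where 20210 = lcm(430, 235).
The solution is unique modulo lcm(10, 215, 235) = 20210.

17572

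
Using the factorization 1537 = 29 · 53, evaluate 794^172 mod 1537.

54

Mod 29: 794 ≡ 11; by Fermat, exponent reduces to 172 mod 28 = 4; 11^4 ≡ 25 (mod 29).
Mod 53: 794 ≡ 52; by Fermat, exponent reduces to 172 mod 52 = 16; 52^16 ≡ 1 (mod 53).
Combine by CRT: x ≡ 25 (mod 29), x ≡ 1 (mod 53) ⇒ x ≡ 54 (mod 1537).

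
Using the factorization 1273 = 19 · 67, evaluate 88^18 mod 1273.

Mod 19: 88 ≡ 12; since 18 | 18, by Fermat 12^18 ≡ 1 (mod 19).
Mod 67: 88 ≡ 21; 21^18 ≡ 22 (mod 67).
Combine by CRT: x ≡ 1 (mod 19), x ≡ 22 (mod 67) ⇒ x ≡ 1027 (mod 1273).

1027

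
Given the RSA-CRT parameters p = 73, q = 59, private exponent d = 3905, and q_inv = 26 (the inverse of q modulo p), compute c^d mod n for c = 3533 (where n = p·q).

1522

d_p = d mod (p−1) = 3905 mod 72 = 17; d_q = d mod (q−1) = 19.
m₁ = c^(d_p) mod p: c ≡ 29 (mod 73), and 29^17 mod 73 = 62.
m₂ = c^(d_q) mod q: c ≡ 52 (mod 59), and 52^19 mod 59 = 47.
h = q_inv·(m₁ − m₂) mod p = 26·(62 − 47) mod 73 = 25.
m = m₂ + h·q = 47 + 25·59 = 1522.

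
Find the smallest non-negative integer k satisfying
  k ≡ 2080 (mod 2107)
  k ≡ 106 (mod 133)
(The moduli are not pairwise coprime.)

40006

gcd(2107, 133) = 7 and 7 | (106 − 2080), so the pair is consistent; merging gives k ≡ 40006 (mod 40033), where 40033 = lcm(2107, 133).
The solution is unique modulo lcm(2107, 133) = 40033.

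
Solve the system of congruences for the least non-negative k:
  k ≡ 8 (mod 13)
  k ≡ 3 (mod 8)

99

Combine the congruences pairwise.
From k ≡ 8 (mod 13) write k = 8 + 13t. Substituting into k ≡ 3 (mod 8) gives 13t ≡ 3 (mod 8), and since 5⁻¹ ≡ 5 (mod 8), t ≡ 7. Hence k ≡ 8 + 13·7 = 99 (mod 104).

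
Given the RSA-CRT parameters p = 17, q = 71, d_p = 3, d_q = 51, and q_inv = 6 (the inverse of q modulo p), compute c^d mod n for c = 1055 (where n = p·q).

766

m₁ = c^(d_p) mod p: c ≡ 1 (mod 17), and 1^3 mod 17 = 1.
m₂ = c^(d_q) mod q: c ≡ 61 (mod 71), and 61^51 mod 71 = 56.
h = q_inv·(m₁ − m₂) mod p = 6·(1 − 56) mod 17 = 10.
m = m₂ + h·q = 56 + 10·71 = 766.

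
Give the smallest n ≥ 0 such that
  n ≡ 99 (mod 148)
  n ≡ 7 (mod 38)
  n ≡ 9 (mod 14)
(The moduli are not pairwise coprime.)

gcd(148, 38) = 2 and 2 | (7 − 99), so the pair is consistent; merging gives n ≡ 691 (mod 2812), where 2812 = lcm(148, 38).
gcd(2812, 14) = 2 and 2 | (9 − 691), so the pair is consistent; merging gives n ≡ 14751 (mod 19684), where 19684 = lcm(2812, 14).
The solution is unique modulo lcm(148, 38, 14) = 19684.

14751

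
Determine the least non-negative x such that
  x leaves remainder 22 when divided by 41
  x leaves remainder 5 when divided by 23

Combine the congruences pairwise.
From x ≡ 22 (mod 41) write x = 22 + 41t. Substituting into x ≡ 5 (mod 23) gives 41t ≡ 6 (mod 23), and since 18⁻¹ ≡ 9 (mod 23), t ≡ 8. Hence x ≡ 22 + 41·8 = 350 (mod 943).

350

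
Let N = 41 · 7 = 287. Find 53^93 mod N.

Mod 41: 53 ≡ 12; by Fermat, exponent reduces to 93 mod 40 = 13; 12^13 ≡ 13 (mod 41).
Mod 7: 53 ≡ 4; by Fermat, exponent reduces to 93 mod 6 = 3; 4^3 ≡ 1 (mod 7).
Combine by CRT: x ≡ 13 (mod 41), x ≡ 1 (mod 7) ⇒ x ≡ 218 (mod 287).

218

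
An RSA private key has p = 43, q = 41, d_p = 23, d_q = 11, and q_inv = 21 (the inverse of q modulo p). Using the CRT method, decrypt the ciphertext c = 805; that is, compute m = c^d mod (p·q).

m₁ = c^(d_p) mod p: c ≡ 31 (mod 43), and 31^23 mod 43 = 15.
m₂ = c^(d_q) mod q: c ≡ 26 (mod 41), and 26^11 mod 41 = 12.
h = q_inv·(m₁ − m₂) mod p = 21·(15 − 12) mod 43 = 20.
m = m₂ + h·q = 12 + 20·41 = 832.

832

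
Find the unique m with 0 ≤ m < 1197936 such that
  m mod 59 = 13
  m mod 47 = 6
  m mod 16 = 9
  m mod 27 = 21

From m ≡ 13 (mod 59) write m = 13 + 59t. Substituting into m ≡ 6 (mod 47) gives 59t ≡ 40 (mod 47), and since 12⁻¹ ≡ 4 (mod 47), t ≡ 19. Hence m ≡ 13 + 59·19 = 1134 (mod 2773).
From m ≡ 1134 (mod 2773) write m = 1134 + 2773t. Substituting into m ≡ 9 (mod 16) gives 2773t ≡ 11 (mod 16), and since 5⁻¹ ≡ 13 (mod 16), t ≡ 15. Hence m ≡ 1134 + 2773·15 = 42729 (mod 44368).
From m ≡ 42729 (mod 44368) write m = 42729 + 44368t. Substituting into m ≡ 21 (mod 27) gives 44368t ≡ 6 (mod 27), and since 7⁻¹ ≡ 4 (mod 27), t ≡ 24. Hence m ≡ 42729 + 44368·24 = 1107561 (mod 1197936).

1107561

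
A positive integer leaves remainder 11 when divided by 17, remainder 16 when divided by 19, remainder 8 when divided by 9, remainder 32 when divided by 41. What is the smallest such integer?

25001

The moduli are pairwise coprime; M = 17·19·9·41 = 119187.
M/17 = 7011; 7011 ≡ 7 (mod 17); 7·5 ≡ 1, so inverse 5.
M/19 = 6273; 6273 ≡ 3 (mod 19); 3·13 ≡ 1, so inverse 13.
M/9 = 13243; 13243 ≡ 4 (mod 9); 4·7 ≡ 1, so inverse 7.
M/41 = 2907; 2907 ≡ 37 (mod 41); 37·10 ≡ 1, so inverse 10.
n ≡ 11·7011·5 + 16·6273·13 + 8·13243·7 + 32·2907·10 = 3362237.
3362237 mod 119187 = 25001.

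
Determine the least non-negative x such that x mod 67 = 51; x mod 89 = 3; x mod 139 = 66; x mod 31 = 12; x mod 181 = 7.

From x ≡ 51 (mod 67) write x = 51 + 67t. Substituting into x ≡ 3 (mod 89) gives 67t ≡ 41 (mod 89), and since 67⁻¹ ≡ 4 (mod 89), t ≡ 75. Hence x ≡ 51 + 67·75 = 5076 (mod 5963).
From x ≡ 5076 (mod 5963) write x = 5076 + 5963t. Substituting into x ≡ 66 (mod 139) gives 5963t ≡ 133 (mod 139), and since 125⁻¹ ≡ 129 (mod 139), t ≡ 60. Hence x ≡ 5076 + 5963·60 = 362856 (mod 828857).
From x ≡ 362856 (mod 828857) write x = 362856 + 828857t. Substituting into x ≡ 12 (mod 31) gives 828857t ≡ 11 (mod 31), and since 10⁻¹ ≡ 28 (mod 31), t ≡ 29. Hence x ≡ 362856 + 828857·29 = 24399709 (mod 25694567).
From x ≡ 24399709 (mod 25694567) write x = 24399709 + 25694567t. Substituting into x ≡ 7 (mod 181) gives 25694567t ≡ 3 (mod 181), and since 169⁻¹ ≡ 15 (mod 181), t ≡ 45. Hence x ≡ 24399709 + 25694567·45 = 1180655224 (mod 4650716627).

1180655224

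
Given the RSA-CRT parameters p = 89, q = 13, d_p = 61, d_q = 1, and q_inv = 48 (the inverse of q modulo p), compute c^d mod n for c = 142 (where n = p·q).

m₁ = c^(d_p) mod p: c ≡ 53 (mod 89), and 53^61 mod 89 = 17.
m₂ = c^(d_q) mod q: c ≡ 12 (mod 13), and 12^1 mod 13 = 12.
h = q_inv·(m₁ − m₂) mod p = 48·(17 − 12) mod 89 = 62.
m = m₂ + h·q = 12 + 62·13 = 818.

818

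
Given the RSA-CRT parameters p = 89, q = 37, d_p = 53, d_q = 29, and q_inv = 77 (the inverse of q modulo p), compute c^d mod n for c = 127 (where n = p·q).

2883

m₁ = c^(d_p) mod p: c ≡ 38 (mod 89), and 38^53 mod 89 = 35.
m₂ = c^(d_q) mod q: c ≡ 16 (mod 37), and 16^29 mod 37 = 34.
h = q_inv·(m₁ − m₂) mod p = 77·(35 − 34) mod 89 = 77.
m = m₂ + h·q = 34 + 77·37 = 2883.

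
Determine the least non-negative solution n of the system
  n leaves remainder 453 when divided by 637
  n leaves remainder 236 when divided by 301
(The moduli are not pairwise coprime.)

gcd(637, 301) = 7 and 7 | (236 − 453), so the pair is consistent; merging gives n ≡ 7460 (mod 27391), where 27391 = lcm(637, 301).
The solution is unique modulo lcm(637, 301) = 27391.

7460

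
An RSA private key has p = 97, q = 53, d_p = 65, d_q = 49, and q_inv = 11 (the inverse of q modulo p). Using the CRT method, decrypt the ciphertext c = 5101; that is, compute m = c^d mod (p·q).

2798

m₁ = c^(d_p) mod p: c ≡ 57 (mod 97), and 57^65 mod 97 = 82.
m₂ = c^(d_q) mod q: c ≡ 13 (mod 53), and 13^49 mod 53 = 42.
h = q_inv·(m₁ − m₂) mod p = 11·(82 − 42) mod 97 = 52.
m = m₂ + h·q = 42 + 52·53 = 2798.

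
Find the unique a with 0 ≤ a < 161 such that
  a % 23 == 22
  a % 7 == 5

68

From a ≡ 22 (mod 23) write a = 22 + 23t. Substituting into a ≡ 5 (mod 7) gives 23t ≡ 4 (mod 7), and since 2⁻¹ ≡ 4 (mod 7), t ≡ 2. Hence a ≡ 22 + 23·2 = 68 (mod 161).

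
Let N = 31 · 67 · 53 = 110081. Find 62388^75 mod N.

Mod 31: 62388 ≡ 16; by Fermat, exponent reduces to 75 mod 30 = 15; 16^15 ≡ 1 (mod 31).
Mod 67: 62388 ≡ 11; by Fermat, exponent reduces to 75 mod 66 = 9; 11^9 ≡ 8 (mod 67).
Mod 53: 62388 ≡ 7; by Fermat, exponent reduces to 75 mod 52 = 23; 7^23 ≡ 17 (mod 53).
Combine by CRT: x ≡ 1 (mod 31), x ≡ 8 (mod 67), x ≡ 17 (mod 53) ⇒ x ≡ 25669 (mod 110081).

25669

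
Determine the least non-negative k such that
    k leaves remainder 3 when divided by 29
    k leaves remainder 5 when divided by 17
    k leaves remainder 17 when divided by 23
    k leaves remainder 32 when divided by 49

167710

The moduli are pairwise coprime; N = 29·17·23·49 = 555611.
N/29 = 19159; 19159 ≡ 19 (mod 29); 19·26 ≡ 1, so inverse 26.
N/17 = 32683; 32683 ≡ 9 (mod 17); 9·2 ≡ 1, so inverse 2.
N/23 = 24157; 24157 ≡ 7 (mod 23); 7·10 ≡ 1, so inverse 10.
N/49 = 11339; 11339 ≡ 20 (mod 49); 20·27 ≡ 1, so inverse 27.
k ≡ 3·19159·26 + 5·32683·2 + 17·24157·10 + 32·11339·27 = 15724818.
15724818 mod 555611 = 167710.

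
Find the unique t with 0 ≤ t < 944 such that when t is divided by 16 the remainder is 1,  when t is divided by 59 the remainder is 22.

From t ≡ 1 (mod 16) write t = 1 + 16s. Substituting into t ≡ 22 (mod 59) gives 16s ≡ 21 (mod 59), and since 16⁻¹ ≡ 48 (mod 59), s ≡ 5. Hence t ≡ 1 + 16·5 = 81 (mod 944).

81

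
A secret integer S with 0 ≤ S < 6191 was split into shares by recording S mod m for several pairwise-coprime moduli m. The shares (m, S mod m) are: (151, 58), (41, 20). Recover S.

3833

Combine the congruences pairwise.
From S ≡ 58 (mod 151) write S = 58 + 151t. Substituting into S ≡ 20 (mod 41) gives 151t ≡ 3 (mod 41), and since 28⁻¹ ≡ 22 (mod 41), t ≡ 25. Hence S ≡ 58 + 151·25 = 3833 (mod 6191).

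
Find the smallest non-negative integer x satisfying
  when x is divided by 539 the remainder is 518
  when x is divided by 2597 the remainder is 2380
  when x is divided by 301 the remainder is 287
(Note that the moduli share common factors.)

gcd(539, 2597) = 49 and 49 | (2380 − 518), so the pair is consistent; merging gives x ≡ 23156 (mod 28567), where 28567 = lcm(539, 2597).
gcd(28567, 301) = 7 and 7 | (287 − 23156), so the pair is consistent; merging gives x ≡ 937300 (mod 1228381), where 1228381 = lcm(28567, 301).
The solution is unique modulo lcm(539, 2597, 301) = 1228381.

937300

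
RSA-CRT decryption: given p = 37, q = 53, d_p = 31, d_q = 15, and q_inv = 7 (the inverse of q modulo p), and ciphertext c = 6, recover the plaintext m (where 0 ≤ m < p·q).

1289

m₁ = c^(d_p) mod p: c ≡ 6 (mod 37), and 6^31 mod 37 = 31.
m₂ = c^(d_q) mod q: c ≡ 6 (mod 53), and 6^15 mod 53 = 17.
h = q_inv·(m₁ − m₂) mod p = 7·(31 − 17) mod 37 = 24.
m = m₂ + h·q = 17 + 24·53 = 1289.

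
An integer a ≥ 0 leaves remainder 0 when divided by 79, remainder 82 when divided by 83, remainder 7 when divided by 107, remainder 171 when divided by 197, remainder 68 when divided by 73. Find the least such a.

3795665363

The moduli are pairwise coprime; N = 79·83·107·197·73 = 10089695219.
N/79 = 127717661; 127717661 ≡ 20 (mod 79); 20·4 ≡ 1, so inverse 4.
N/83 = 121562593; 121562593 ≡ 46 (mod 83); 46·74 ≡ 1, so inverse 74.
N/107 = 94296217; 94296217 ≡ 6 (mod 107); 6·18 ≡ 1, so inverse 18.
N/197 = 51216727; 51216727 ≡ 76 (mod 197); 76·70 ≡ 1, so inverse 70.
N/73 = 138215003; 138215003 ≡ 15 (mod 73); 15·39 ≡ 1, so inverse 39.
a ≡ 0·127717661·4 + 82·121562593·74 + 7·94296217·18 + 171·51216727·70 + 68·138215003·39 = 1729133547812.
1729133547812 mod 10089695219 = 3795665363.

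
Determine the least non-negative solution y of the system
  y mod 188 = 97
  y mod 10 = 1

gcd(188, 10) = 2 and 2 | (1 − 97), so the pair is consistent; merging gives y ≡ 661 (mod 940), where 940 = lcm(188, 10).
The solution is unique modulo lcm(188, 10) = 940.

661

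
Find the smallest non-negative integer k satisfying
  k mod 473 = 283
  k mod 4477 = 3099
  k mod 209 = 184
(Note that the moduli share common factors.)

gcd(473, 4477) = 11 and 11 | (3099 − 283), so the pair is consistent; merging gives k ≡ 61300 (mod 192511), where 192511 = lcm(473, 4477).
gcd(192511, 209) = 11 and 11 | (184 − 61300), so the pair is consistent; merging gives k ≡ 2948965 (mod 3657709), where 3657709 = lcm(192511, 209).
The solution is unique modulo lcm(473, 4477, 209) = 3657709.

2948965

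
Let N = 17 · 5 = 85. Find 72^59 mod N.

Mod 17: 72 ≡ 4; by Fermat, exponent reduces to 59 mod 16 = 11; 4^11 ≡ 13 (mod 17).
Mod 5: 72 ≡ 2; by Fermat, exponent reduces to 59 mod 4 = 3; 2^3 ≡ 3 (mod 5).
Combine by CRT: x ≡ 13 (mod 17), x ≡ 3 (mod 5) ⇒ x ≡ 13 (mod 85).

13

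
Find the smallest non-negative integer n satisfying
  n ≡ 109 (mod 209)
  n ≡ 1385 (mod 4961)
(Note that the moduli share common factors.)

41073

Combine the congruences pairwise.
gcd(209, 4961) = 11 and 11 | (1385 − 109), so the pair is consistent; merging gives n ≡ 41073 (mod 94259), where 94259 = lcm(209, 4961).
The solution is unique modulo lcm(209, 4961) = 94259.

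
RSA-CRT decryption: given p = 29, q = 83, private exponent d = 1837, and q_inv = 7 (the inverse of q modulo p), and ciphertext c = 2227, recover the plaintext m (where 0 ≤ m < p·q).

d_p = d mod (p−1) = 1837 mod 28 = 17; d_q = d mod (q−1) = 33.
m₁ = c^(d_p) mod p: c ≡ 23 (mod 29), and 23^17 mod 29 = 16.
m₂ = c^(d_q) mod q: c ≡ 69 (mod 83), and 69^33 mod 83 = 28.
h = q_inv·(m₁ − m₂) mod p = 7·(16 − 28) mod 29 = 3.
m = m₂ + h·q = 28 + 3·83 = 277.

277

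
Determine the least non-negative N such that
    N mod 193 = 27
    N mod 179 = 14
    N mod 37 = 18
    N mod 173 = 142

201144820

The moduli are pairwise coprime; M = 193·179·37·173 = 221135347.
M/193 = 1145779; 1145779 ≡ 131 (mod 193); 131·28 ≡ 1, so inverse 28.
M/179 = 1235393; 1235393 ≡ 114 (mod 179); 114·11 ≡ 1, so inverse 11.
M/37 = 5976631; 5976631 ≡ 21 (mod 37); 21·30 ≡ 1, so inverse 30.
M/173 = 1278239; 1278239 ≡ 115 (mod 173); 115·170 ≡ 1, so inverse 170.
N ≡ 27·1145779·28 + 14·1235393·11 + 18·5976631·30 + 142·1278239·170 = 35140529646.
35140529646 mod 221135347 = 201144820.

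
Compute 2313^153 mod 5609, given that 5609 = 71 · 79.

Mod 71: 2313 ≡ 41; by Fermat, exponent reduces to 153 mod 70 = 13; 41^13 ≡ 26 (mod 71).
Mod 79: 2313 ≡ 22; by Fermat, exponent reduces to 153 mod 78 = 75; 22^75 ≡ 65 (mod 79).
Combine by CRT: x ≡ 26 (mod 71), x ≡ 65 (mod 79) ⇒ x ≡ 381 (mod 5609).

381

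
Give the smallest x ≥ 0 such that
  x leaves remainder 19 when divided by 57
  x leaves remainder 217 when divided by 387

2926

Combine the congruences pairwise.
gcd(57, 387) = 3 and 3 | (217 − 19), so the pair is consistent; merging gives x ≡ 2926 (mod 7353), where 7353 = lcm(57, 387).
The solution is unique modulo lcm(57, 387) = 7353.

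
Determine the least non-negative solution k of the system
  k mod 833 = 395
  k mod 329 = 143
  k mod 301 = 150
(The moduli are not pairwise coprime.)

gcd(833, 329) = 7 and 7 | (143 − 395), so the pair is consistent; merging gives k ≡ 19554 (mod 39151), where 39151 = lcm(833, 329).
gcd(39151, 301) = 7 and 7 | (150 − 19554), so the pair is consistent; merging gives k ≡ 880876 (mod 1683493), where 1683493 = lcm(39151, 301).
The solution is unique modulo lcm(833, 329, 301) = 1683493.

880876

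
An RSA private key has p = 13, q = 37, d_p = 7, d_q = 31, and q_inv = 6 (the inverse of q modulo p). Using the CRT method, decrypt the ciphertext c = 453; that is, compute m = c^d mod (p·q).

m₁ = c^(d_p) mod p: c ≡ 11 (mod 13), and 11^7 mod 13 = 2.
m₂ = c^(d_q) mod q: c ≡ 9 (mod 37), and 9^31 mod 37 = 12.
h = q_inv·(m₁ − m₂) mod p = 6·(2 − 12) mod 13 = 5.
m = m₂ + h·q = 12 + 5·37 = 197.

197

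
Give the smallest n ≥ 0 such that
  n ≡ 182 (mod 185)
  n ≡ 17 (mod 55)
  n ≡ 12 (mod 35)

gcd(185, 55) = 5 and 5 | (17 − 182), so the pair is consistent; merging gives n ≡ 182 (mod 2035), where 2035 = lcm(185, 55).
gcd(2035, 35) = 5 and 5 | (12 − 182), so the pair is consistent; merging gives n ≡ 2217 (mod 14245), where 14245 = lcm(2035, 35).
The solution is unique modulo lcm(185, 55, 35) = 14245.

2217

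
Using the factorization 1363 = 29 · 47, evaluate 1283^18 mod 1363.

Mod 29: 1283 ≡ 7; 7^18 ≡ 23 (mod 29).
Mod 47: 1283 ≡ 14; 14^18 ≡ 16 (mod 47).
Combine by CRT: x ≡ 23 (mod 29), x ≡ 16 (mod 47) ⇒ x ≡ 110 (mod 1363).

110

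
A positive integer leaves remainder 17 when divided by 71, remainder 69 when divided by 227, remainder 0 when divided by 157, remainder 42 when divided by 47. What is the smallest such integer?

The moduli are pairwise coprime; N = 71·227·157·47 = 118927343.
N/71 = 1675033; 1675033 ≡ 1 (mod 71), inverse 1.
N/227 = 523909; 523909 ≡ 220 (mod 227); 220·162 ≡ 1, so inverse 162.
N/157 = 757499; 757499 ≡ 131 (mod 157); 131·6 ≡ 1, so inverse 6.
N/47 = 2530369; 2530369 ≡ 30 (mod 47); 30·11 ≡ 1, so inverse 11.
m ≡ 17·1675033·1 + 69·523909·162 + 0·757499·6 + 42·2530369·11 = 7053760841.
7053760841 mod 118927343 = 37047604.

37047604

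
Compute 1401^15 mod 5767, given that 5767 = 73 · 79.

Mod 73: 1401 ≡ 14; 14^15 ≡ 21 (mod 73).
Mod 79: 1401 ≡ 58; 58^15 ≡ 33 (mod 79).
Combine by CRT: x ≡ 21 (mod 73), x ≡ 33 (mod 79) ⇒ x ≡ 5642 (mod 5767).

5642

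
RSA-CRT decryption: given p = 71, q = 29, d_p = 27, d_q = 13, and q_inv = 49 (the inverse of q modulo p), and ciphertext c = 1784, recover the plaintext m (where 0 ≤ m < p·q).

839

m₁ = c^(d_p) mod p: c ≡ 9 (mod 71), and 9^27 mod 71 = 58.
m₂ = c^(d_q) mod q: c ≡ 15 (mod 29), and 15^13 mod 29 = 27.
h = q_inv·(m₁ − m₂) mod p = 49·(58 − 27) mod 71 = 28.
m = m₂ + h·q = 27 + 28·29 = 839.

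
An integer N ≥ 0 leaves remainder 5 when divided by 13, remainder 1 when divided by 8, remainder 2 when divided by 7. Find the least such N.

681

The moduli are pairwise coprime; M = 13·8·7 = 728.
M/13 = 56; 56 ≡ 4 (mod 13); 4·10 ≡ 1, so inverse 10.
M/8 = 91; 91 ≡ 3 (mod 8); 3·3 ≡ 1, so inverse 3.
M/7 = 104; 104 ≡ 6 (mod 7); 6·6 ≡ 1, so inverse 6.
N ≡ 5·56·10 + 1·91·3 + 2·104·6 = 4321.
4321 mod 728 = 681.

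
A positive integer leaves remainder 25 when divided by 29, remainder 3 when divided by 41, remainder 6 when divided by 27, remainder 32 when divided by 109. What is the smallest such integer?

85488

Combine the congruences pairwise.
From a ≡ 25 (mod 29) write a = 25 + 29t. Substituting into a ≡ 3 (mod 41) gives 29t ≡ 19 (mod 41), and since 29⁻¹ ≡ 17 (mod 41), t ≡ 36. Hence a ≡ 25 + 29·36 = 1069 (mod 1189).
From a ≡ 1069 (mod 1189) write a = 1069 + 1189t. Substituting into a ≡ 6 (mod 27) gives 1189t ≡ 17 (mod 27), and since 1⁻¹ ≡ 1 (mod 27), t ≡ 17. Hence a ≡ 1069 + 1189·17 = 21282 (mod 32103).
From a ≡ 21282 (mod 32103) write a = 21282 + 32103t. Substituting into a ≡ 32 (mod 109) gives 32103t ≡ 5 (mod 109), and since 57⁻¹ ≡ 44 (mod 109), t ≡ 2. Hence a ≡ 21282 + 32103·2 = 85488 (mod 3499227).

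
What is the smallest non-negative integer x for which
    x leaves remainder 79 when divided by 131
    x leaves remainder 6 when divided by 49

From x ≡ 79 (mod 131) write x = 79 + 131t. Substituting into x ≡ 6 (mod 49) gives 131t ≡ 25 (mod 49), and since 33⁻¹ ≡ 3 (mod 49), t ≡ 26. Hence x ≡ 79 + 131·26 = 3485 (mod 6419).

3485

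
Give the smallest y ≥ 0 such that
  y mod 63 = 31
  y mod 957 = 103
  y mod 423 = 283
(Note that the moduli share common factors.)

gcd(63, 957) = 3 and 3 | (103 − 31), so the pair is consistent; merging gives y ≡ 14458 (mod 20097), where 20097 = lcm(63, 957).
gcd(20097, 423) = 9 and 9 | (283 − 14458), so the pair is consistent; merging gives y ≡ 938920 (mod 944559), where 944559 = lcm(20097, 423).
The solution is unique modulo lcm(63, 957, 423) = 944559.

938920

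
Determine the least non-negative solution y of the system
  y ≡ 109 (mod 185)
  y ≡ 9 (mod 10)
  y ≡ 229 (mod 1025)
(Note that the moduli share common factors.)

59679

gcd(185, 10) = 5 and 5 | (9 − 109), so the pair is consistent; merging gives y ≡ 109 (mod 370), where 370 = lcm(185, 10).
gcd(370, 1025) = 5 and 5 | (229 − 109), so the pair is consistent; merging gives y ≡ 59679 (mod 75850), where 75850 = lcm(370, 1025).
The solution is unique modulo lcm(185, 10, 1025) = 75850.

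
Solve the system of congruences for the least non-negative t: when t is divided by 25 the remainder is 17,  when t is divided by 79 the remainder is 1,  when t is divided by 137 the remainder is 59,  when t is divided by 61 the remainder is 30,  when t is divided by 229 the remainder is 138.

3052518842

The moduli are pairwise coprime; N = 25·79·137·61·229 = 3779662175.
N/25 = 151186487; 151186487 ≡ 12 (mod 25); 12·23 ≡ 1, so inverse 23.
N/79 = 47843825; 47843825 ≡ 3 (mod 79); 3·53 ≡ 1, so inverse 53.
N/137 = 27588775; 27588775 ≡ 126 (mod 137); 126·112 ≡ 1, so inverse 112.
N/61 = 61961675; 61961675 ≡ 10 (mod 61); 10·55 ≡ 1, so inverse 55.
N/229 = 16505075; 16505075 ≡ 129 (mod 229); 129·158 ≡ 1, so inverse 158.
t ≡ 17·151186487·23 + 1·47843825·53 + 59·27588775·112 + 30·61961675·55 + 138·16505075·158 = 706069683392.
706069683392 mod 3779662175 = 3052518842.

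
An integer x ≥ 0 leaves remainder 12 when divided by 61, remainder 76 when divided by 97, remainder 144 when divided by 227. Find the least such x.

373332

The moduli are pairwise coprime; N = 61·97·227 = 1343159.
N/61 = 22019; 22019 ≡ 59 (mod 61); 59·30 ≡ 1, so inverse 30.
N/97 = 13847; 13847 ≡ 73 (mod 97); 73·4 ≡ 1, so inverse 4.
N/227 = 5917; 5917 ≡ 15 (mod 227); 15·106 ≡ 1, so inverse 106.
x ≡ 12·22019·30 + 76·13847·4 + 144·5917·106 = 102453416.
102453416 mod 1343159 = 373332.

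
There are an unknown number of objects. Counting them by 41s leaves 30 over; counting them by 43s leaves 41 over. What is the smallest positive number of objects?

686

Combine the congruences pairwise.
From N ≡ 30 (mod 41) write N = 30 + 41t. Substituting into N ≡ 41 (mod 43) gives 41t ≡ 11 (mod 43), and since 41⁻¹ ≡ 21 (mod 43), t ≡ 16. Hence N ≡ 30 + 41·16 = 686 (mod 1763).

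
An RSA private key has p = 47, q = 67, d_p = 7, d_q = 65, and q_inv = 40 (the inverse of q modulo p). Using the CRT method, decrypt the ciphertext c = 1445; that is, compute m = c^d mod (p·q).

m₁ = c^(d_p) mod p: c ≡ 35 (mod 47), and 35^7 mod 47 = 5.
m₂ = c^(d_q) mod q: c ≡ 38 (mod 67), and 38^65 mod 67 = 30.
h = q_inv·(m₁ − m₂) mod p = 40·(5 − 30) mod 47 = 34.
m = m₂ + h·q = 30 + 34·67 = 2308.

2308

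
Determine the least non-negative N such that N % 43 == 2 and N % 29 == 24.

604

From N ≡ 2 (mod 43) write N = 2 + 43t. Substituting into N ≡ 24 (mod 29) gives 43t ≡ 22 (mod 29), and since 14⁻¹ ≡ 27 (mod 29), t ≡ 14. Hence N ≡ 2 + 43·14 = 604 (mod 1247).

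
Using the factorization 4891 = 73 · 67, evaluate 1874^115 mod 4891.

Mod 73: 1874 ≡ 49; by Fermat, exponent reduces to 115 mod 72 = 43; 49^43 ≡ 24 (mod 73).
Mod 67: 1874 ≡ 65; by Fermat, exponent reduces to 115 mod 66 = 49; 65^49 ≡ 10 (mod 67).
Combine by CRT: x ≡ 24 (mod 73), x ≡ 10 (mod 67) ⇒ x ≡ 1484 (mod 4891).

1484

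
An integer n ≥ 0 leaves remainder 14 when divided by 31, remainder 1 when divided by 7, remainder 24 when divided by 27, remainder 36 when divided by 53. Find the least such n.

238218

From n ≡ 14 (mod 31) write n = 14 + 31t. Substituting into n ≡ 1 (mod 7) gives 31t ≡ 1 (mod 7), and since 3⁻¹ ≡ 5 (mod 7), t ≡ 5. Hence n ≡ 14 + 31·5 = 169 (mod 217).
From n ≡ 169 (mod 217) write n = 169 + 217t. Substituting into n ≡ 24 (mod 27) gives 217t ≡ 17 (mod 27), and since 1⁻¹ ≡ 1 (mod 27), t ≡ 17. Hence n ≡ 169 + 217·17 = 3858 (mod 5859).
From n ≡ 3858 (mod 5859) write n = 3858 + 5859t. Substituting into n ≡ 36 (mod 53) gives 5859t ≡ 47 (mod 53), and since 29⁻¹ ≡ 11 (mod 53), t ≡ 40. Hence n ≡ 3858 + 5859·40 = 238218 (mod 310527).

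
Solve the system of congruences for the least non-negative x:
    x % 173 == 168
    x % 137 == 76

18160

From x ≡ 168 (mod 173) write x = 168 + 173t. Substituting into x ≡ 76 (mod 137) gives 173t ≡ 45 (mod 137), and since 36⁻¹ ≡ 118 (mod 137), t ≡ 104. Hence x ≡ 168 + 173·104 = 18160 (mod 23701).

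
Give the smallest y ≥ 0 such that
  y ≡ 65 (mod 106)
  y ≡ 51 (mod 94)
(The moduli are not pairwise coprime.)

Combine the congruences pairwise.
gcd(106, 94) = 2 and 2 | (51 − 65), so the pair is consistent; merging gives y ≡ 4093 (mod 4982), where 4982 = lcm(106, 94).
The solution is unique modulo lcm(106, 94) = 4982.

4093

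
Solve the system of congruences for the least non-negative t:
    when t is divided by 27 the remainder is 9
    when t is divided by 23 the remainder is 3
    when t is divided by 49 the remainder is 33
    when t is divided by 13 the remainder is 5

272277

The moduli are pairwise coprime; N = 27·23·49·13 = 395577.
N/27 = 14651; 14651 ≡ 17 (mod 27); 17·8 ≡ 1, so inverse 8.
N/23 = 17199; 17199 ≡ 18 (mod 23); 18·9 ≡ 1, so inverse 9.
N/49 = 8073; 8073 ≡ 37 (mod 49); 37·4 ≡ 1, so inverse 4.
N/13 = 30429; 30429 ≡ 9 (mod 13); 9·3 ≡ 1, so inverse 3.
t ≡ 9·14651·8 + 3·17199·9 + 33·8073·4 + 5·30429·3 = 3041316.
3041316 mod 395577 = 272277.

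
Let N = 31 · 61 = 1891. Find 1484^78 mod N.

Mod 31: 1484 ≡ 27; by Fermat, exponent reduces to 78 mod 30 = 18; 27^18 ≡ 2 (mod 31).
Mod 61: 1484 ≡ 20; by Fermat, exponent reduces to 78 mod 60 = 18; 20^18 ≡ 9 (mod 61).
Combine by CRT: x ≡ 2 (mod 31), x ≡ 9 (mod 61) ⇒ x ≡ 436 (mod 1891).

436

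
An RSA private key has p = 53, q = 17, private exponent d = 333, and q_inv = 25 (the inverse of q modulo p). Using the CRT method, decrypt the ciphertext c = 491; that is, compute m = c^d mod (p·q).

750

d_p = d mod (p−1) = 333 mod 52 = 21; d_q = d mod (q−1) = 13.
m₁ = c^(d_p) mod p: c ≡ 14 (mod 53), and 14^21 mod 53 = 8.
m₂ = c^(d_q) mod q: c ≡ 15 (mod 17), and 15^13 mod 17 = 2.
h = q_inv·(m₁ − m₂) mod p = 25·(8 − 2) mod 53 = 44.
m = m₂ + h·q = 2 + 44·17 = 750.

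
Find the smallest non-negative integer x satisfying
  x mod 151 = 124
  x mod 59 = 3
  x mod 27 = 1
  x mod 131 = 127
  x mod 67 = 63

1464196690

Combine the congruences pairwise.
From x ≡ 124 (mod 151) write x = 124 + 151t. Substituting into x ≡ 3 (mod 59) gives 151t ≡ 56 (mod 59), and since 33⁻¹ ≡ 34 (mod 59), t ≡ 16. Hence x ≡ 124 + 151·16 = 2540 (mod 8909).
From x ≡ 2540 (mod 8909) write x = 2540 + 8909t. Substituting into x ≡ 1 (mod 27) gives 8909t ≡ 26 (mod 27), and since 26⁻¹ ≡ 26 (mod 27), t ≡ 1. Hence x ≡ 2540 + 8909·1 = 11449 (mod 240543).
From x ≡ 11449 (mod 240543) write x = 11449 + 240543t. Substituting into x ≡ 127 (mod 131) gives 240543t ≡ 75 (mod 131), and since 27⁻¹ ≡ 34 (mod 131), t ≡ 61. Hence x ≡ 11449 + 240543·61 = 14684572 (mod 31511133).
From x ≡ 14684572 (mod 31511133) write x = 14684572 + 31511133t. Substituting into x ≡ 63 (mod 67) gives 31511133t ≡ 15 (mod 67), and since 28⁻¹ ≡ 12 (mod 67), t ≡ 46. Hence x ≡ 14684572 + 31511133·46 = 1464196690 (mod 2111245911).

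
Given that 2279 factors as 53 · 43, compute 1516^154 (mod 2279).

Mod 53: 1516 ≡ 32; by Fermat, exponent reduces to 154 mod 52 = 50; 32^50 ≡ 25 (mod 53).
Mod 43: 1516 ≡ 11; by Fermat, exponent reduces to 154 mod 42 = 28; 11^28 ≡ 1 (mod 43).
Combine by CRT: x ≡ 25 (mod 53), x ≡ 1 (mod 43) ⇒ x ≡ 1721 (mod 2279).

1721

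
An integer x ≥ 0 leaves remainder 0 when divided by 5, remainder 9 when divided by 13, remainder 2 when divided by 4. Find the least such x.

230

The moduli are pairwise coprime; N = 5·13·4 = 260.
N/5 = 52; 52 ≡ 2 (mod 5); 2·3 ≡ 1, so inverse 3.
N/13 = 20; 20 ≡ 7 (mod 13); 7·2 ≡ 1, so inverse 2.
N/4 = 65; 65 ≡ 1 (mod 4), inverse 1.
x ≡ 0·52·3 + 9·20·2 + 2·65·1 = 490.
490 mod 260 = 230.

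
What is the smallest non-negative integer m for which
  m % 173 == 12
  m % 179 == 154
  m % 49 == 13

130108

The moduli are pairwise coprime; N = 173·179·49 = 1517383.
N/173 = 8771; 8771 ≡ 121 (mod 173); 121·163 ≡ 1, so inverse 163.
N/179 = 8477; 8477 ≡ 64 (mod 179); 64·14 ≡ 1, so inverse 14.
N/49 = 30967; 30967 ≡ 48 (mod 49); 48·48 ≡ 1, so inverse 48.
m ≡ 12·8771·163 + 154·8477·14 + 13·30967·48 = 54755896.
54755896 mod 1517383 = 130108.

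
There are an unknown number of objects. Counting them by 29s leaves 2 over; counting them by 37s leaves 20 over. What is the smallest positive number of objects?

205

From N ≡ 2 (mod 29) write N = 2 + 29t. Substituting into N ≡ 20 (mod 37) gives 29t ≡ 18 (mod 37), and since 29⁻¹ ≡ 23 (mod 37), t ≡ 7. Hence N ≡ 2 + 29·7 = 205 (mod 1073).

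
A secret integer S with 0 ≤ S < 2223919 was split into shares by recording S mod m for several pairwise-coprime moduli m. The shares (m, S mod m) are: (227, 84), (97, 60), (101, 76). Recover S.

From S ≡ 84 (mod 227) write S = 84 + 227t. Substituting into S ≡ 60 (mod 97) gives 227t ≡ 73 (mod 97), and since 33⁻¹ ≡ 50 (mod 97), t ≡ 61. Hence S ≡ 84 + 227·61 = 13931 (mod 22019).
From S ≡ 13931 (mod 22019) write S = 13931 + 22019t. Substituting into S ≡ 76 (mod 101) gives 22019t ≡ 83 (mod 101), and since 1⁻¹ ≡ 1 (mod 101), t ≡ 83. Hence S ≡ 13931 + 22019·83 = 1841508 (mod 2223919).

1841508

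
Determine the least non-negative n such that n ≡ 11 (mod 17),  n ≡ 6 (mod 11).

From n ≡ 11 (mod 17) write n = 11 + 17t. Substituting into n ≡ 6 (mod 11) gives 17t ≡ 6 (mod 11), and since 6⁻¹ ≡ 2 (mod 11), t ≡ 1. Hence n ≡ 11 + 17·1 = 28 (mod 187).

28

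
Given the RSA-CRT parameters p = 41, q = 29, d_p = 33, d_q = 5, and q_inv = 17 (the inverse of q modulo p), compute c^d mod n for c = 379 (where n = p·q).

467

m₁ = c^(d_p) mod p: c ≡ 10 (mod 41), and 10^33 mod 41 = 16.
m₂ = c^(d_q) mod q: c ≡ 2 (mod 29), and 2^5 mod 29 = 3.
h = q_inv·(m₁ − m₂) mod p = 17·(16 − 3) mod 41 = 16.
m = m₂ + h·q = 3 + 16·29 = 467.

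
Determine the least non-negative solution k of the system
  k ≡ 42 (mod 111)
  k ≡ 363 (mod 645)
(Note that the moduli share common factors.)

Combine the congruences pairwise.
gcd(111, 645) = 3 and 3 | (363 − 42), so the pair is consistent; merging gives k ≡ 6813 (mod 23865), where 23865 = lcm(111, 645).
The solution is unique modulo lcm(111, 645) = 23865.

6813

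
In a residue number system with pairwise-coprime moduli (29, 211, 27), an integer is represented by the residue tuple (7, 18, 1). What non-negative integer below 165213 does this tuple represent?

The moduli are pairwise coprime; N = 29·211·27 = 165213.
N/29 = 5697; 5697 ≡ 13 (mod 29); 13·9 ≡ 1, so inverse 9.
N/211 = 783; 783 ≡ 150 (mod 211); 150·83 ≡ 1, so inverse 83.
N/27 = 6119; 6119 ≡ 17 (mod 27); 17·8 ≡ 1, so inverse 8.
x ≡ 7·5697·9 + 18·783·83 + 1·6119·8 = 1577665.
1577665 mod 165213 = 90748.

90748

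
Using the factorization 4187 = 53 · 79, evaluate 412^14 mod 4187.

Mod 53: 412 ≡ 41; 41^14 ≡ 11 (mod 53).
Mod 79: 412 ≡ 17; 17^14 ≡ 62 (mod 79).
Combine by CRT: x ≡ 11 (mod 53), x ≡ 62 (mod 79) ⇒ x ≡ 3933 (mod 4187).

3933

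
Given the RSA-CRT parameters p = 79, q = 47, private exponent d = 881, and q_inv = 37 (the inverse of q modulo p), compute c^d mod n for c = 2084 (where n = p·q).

d_p = d mod (p−1) = 881 mod 78 = 23; d_q = d mod (q−1) = 7.
m₁ = c^(d_p) mod p: c ≡ 30 (mod 79), and 30^23 mod 79 = 47.
m₂ = c^(d_q) mod q: c ≡ 16 (mod 47), and 16^7 mod 47 = 32.
h = q_inv·(m₁ − m₂) mod p = 37·(47 − 32) mod 79 = 2.
m = m₂ + h·q = 32 + 2·47 = 126.

126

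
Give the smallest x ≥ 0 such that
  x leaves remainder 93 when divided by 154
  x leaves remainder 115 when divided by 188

Combine the congruences pairwise.
gcd(154, 188) = 2 and 2 | (115 − 93), so the pair is consistent; merging gives x ≡ 4251 (mod 14476), where 14476 = lcm(154, 188).
The solution is unique modulo lcm(154, 188) = 14476.

4251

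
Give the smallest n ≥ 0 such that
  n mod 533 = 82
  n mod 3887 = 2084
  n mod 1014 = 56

934964

gcd(533, 3887) = 13 and 13 | (2084 − 82), so the pair is consistent; merging gives n ≡ 138129 (mod 159367), where 159367 = lcm(533, 3887).
gcd(159367, 1014) = 169 and 169 | (56 − 138129), so the pair is consistent; merging gives n ≡ 934964 (mod 956202), where 956202 = lcm(159367, 1014).
The solution is unique modulo lcm(533, 3887, 1014) = 956202.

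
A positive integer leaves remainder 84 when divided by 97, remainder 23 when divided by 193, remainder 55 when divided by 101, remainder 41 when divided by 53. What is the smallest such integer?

54185545

From m ≡ 84 (mod 97) write m = 84 + 97t. Substituting into m ≡ 23 (mod 193) gives 97t ≡ 132 (mod 193), and since 97⁻¹ ≡ 2 (mod 193), t ≡ 71. Hence m ≡ 84 + 97·71 = 6971 (mod 18721).
From m ≡ 6971 (mod 18721) write m = 6971 + 18721t. Substituting into m ≡ 55 (mod 101) gives 18721t ≡ 53 (mod 101), and since 36⁻¹ ≡ 87 (mod 101), t ≡ 66. Hence m ≡ 6971 + 18721·66 = 1242557 (mod 1890821).
From m ≡ 1242557 (mod 1890821) write m = 1242557 + 1890821t. Substituting into m ≡ 41 (mod 53) gives 1890821t ≡ 16 (mod 53), and since 46⁻¹ ≡ 15 (mod 53), t ≡ 28. Hence m ≡ 1242557 + 1890821·28 = 54185545 (mod 100213513).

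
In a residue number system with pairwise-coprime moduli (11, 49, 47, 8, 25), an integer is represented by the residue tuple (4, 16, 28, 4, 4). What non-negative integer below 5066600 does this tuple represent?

From x ≡ 4 (mod 11) write x = 4 + 11t. Substituting into x ≡ 16 (mod 49) gives 11t ≡ 12 (mod 49), and since 11⁻¹ ≡ 9 (mod 49), t ≡ 10. Hence x ≡ 4 + 11·10 = 114 (mod 539).
From x ≡ 114 (mod 539) write x = 114 + 539t. Substituting into x ≡ 28 (mod 47) gives 539t ≡ 8 (mod 47), and since 22⁻¹ ≡ 15 (mod 47), t ≡ 26. Hence x ≡ 114 + 539·26 = 14128 (mod 25333).
From x ≡ 14128 (mod 25333) write x = 14128 + 25333t. Substituting into x ≡ 4 (mod 8) gives 25333t ≡ 4 (mod 8), and since 5⁻¹ ≡ 5 (mod 8), t ≡ 4. Hence x ≡ 14128 + 25333·4 = 115460 (mod 202664).
From x ≡ 115460 (mod 202664) write x = 115460 + 202664t. Substituting into x ≡ 4 (mod 25) gives 202664t ≡ 19 (mod 25), and since 14⁻¹ ≡ 9 (mod 25), t ≡ 21. Hence x ≡ 115460 + 202664·21 = 4371404 (mod 5066600).

4371404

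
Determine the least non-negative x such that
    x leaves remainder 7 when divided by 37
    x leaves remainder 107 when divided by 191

1635

From x ≡ 7 (mod 37) write x = 7 + 37t. Substituting into x ≡ 107 (mod 191) gives 37t ≡ 100 (mod 191), and since 37⁻¹ ≡ 31 (mod 191), t ≡ 44. Hence x ≡ 7 + 37·44 = 1635 (mod 7067).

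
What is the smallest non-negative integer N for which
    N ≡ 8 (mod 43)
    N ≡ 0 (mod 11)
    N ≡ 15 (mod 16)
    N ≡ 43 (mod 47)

351791

The moduli are pairwise coprime; M = 43·11·16·47 = 355696.
M/43 = 8272; 8272 ≡ 16 (mod 43); 16·35 ≡ 1, so inverse 35.
M/11 = 32336; 32336 ≡ 7 (mod 11); 7·8 ≡ 1, so inverse 8.
M/16 = 22231; 22231 ≡ 7 (mod 16); 7·7 ≡ 1, so inverse 7.
M/47 = 7568; 7568 ≡ 1 (mod 47), inverse 1.
N ≡ 8·8272·35 + 0·32336·8 + 15·22231·7 + 43·7568·1 = 4975839.
4975839 mod 355696 = 351791.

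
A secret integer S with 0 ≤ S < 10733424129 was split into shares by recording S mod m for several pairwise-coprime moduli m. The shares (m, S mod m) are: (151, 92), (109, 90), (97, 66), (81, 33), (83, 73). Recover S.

The moduli are pairwise coprime; N = 151·109·97·81·83 = 10733424129.
N/151 = 71082279; 71082279 ≡ 86 (mod 151); 86·72 ≡ 1, so inverse 72.
N/109 = 98471781; 98471781 ≡ 91 (mod 109); 91·6 ≡ 1, so inverse 6.
N/97 = 110653857; 110653857 ≡ 40 (mod 97); 40·17 ≡ 1, so inverse 17.
N/81 = 132511409; 132511409 ≡ 26 (mod 81); 26·53 ≡ 1, so inverse 53.
N/83 = 129318363; 129318363 ≡ 47 (mod 83); 47·53 ≡ 1, so inverse 53.
S ≡ 92·71082279·72 + 90·98471781·6 + 66·110653857·17 + 33·132511409·53 + 73·129318363·53 = 1380272606178.
1380272606178 mod 10733424129 = 6394317666.

6394317666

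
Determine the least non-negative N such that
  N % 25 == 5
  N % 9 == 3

30

From N ≡ 5 (mod 25) write N = 5 + 25t. Substituting into N ≡ 3 (mod 9) gives 25t ≡ 7 (mod 9), and since 7⁻¹ ≡ 4 (mod 9), t ≡ 1. Hence N ≡ 5 + 25·1 = 30 (mod 225).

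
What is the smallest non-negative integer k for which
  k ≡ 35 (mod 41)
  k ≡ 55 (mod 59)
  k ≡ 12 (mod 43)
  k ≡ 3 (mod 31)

The moduli are pairwise coprime; N = 41·59·43·31 = 3224527.
N/41 = 78647; 78647 ≡ 9 (mod 41); 9·32 ≡ 1, so inverse 32.
N/59 = 54653; 54653 ≡ 19 (mod 59); 19·28 ≡ 1, so inverse 28.
N/43 = 74989; 74989 ≡ 40 (mod 43); 40·14 ≡ 1, so inverse 14.
N/31 = 104017; 104017 ≡ 12 (mod 31); 12·13 ≡ 1, so inverse 13.
k ≡ 35·78647·32 + 55·54653·28 + 12·74989·14 + 3·104017·13 = 188905075.
188905075 mod 3224527 = 1882509.

1882509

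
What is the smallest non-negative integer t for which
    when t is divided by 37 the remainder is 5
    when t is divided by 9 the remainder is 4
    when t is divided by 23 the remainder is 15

Combine the congruences pairwise.
From t ≡ 5 (mod 37) write t = 5 + 37s. Substituting into t ≡ 4 (mod 9) gives 37s ≡ 8 (mod 9), and since 1⁻¹ ≡ 1 (mod 9), s ≡ 8. Hence t ≡ 5 + 37·8 = 301 (mod 333).
From t ≡ 301 (mod 333) write t = 301 + 333s. Substituting into t ≡ 15 (mod 23) gives 333s ≡ 13 (mod 23), and since 11⁻¹ ≡ 21 (mod 23), s ≡ 20. Hence t ≡ 301 + 333·20 = 6961 (mod 7659).

6961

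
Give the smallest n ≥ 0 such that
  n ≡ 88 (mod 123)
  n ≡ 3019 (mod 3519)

136741

gcd(123, 3519) = 3 and 3 | (3019 − 88), so the pair is consistent; merging gives n ≡ 136741 (mod 144279), where 144279 = lcm(123, 3519).
The solution is unique modulo lcm(123, 3519) = 144279.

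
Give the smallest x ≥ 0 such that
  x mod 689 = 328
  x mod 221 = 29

gcd(689, 221) = 13 and 13 | (29 − 328), so the pair is consistent; merging gives x ≡ 9974 (mod 11713), where 11713 = lcm(689, 221).
The solution is unique modulo lcm(689, 221) = 11713.

9974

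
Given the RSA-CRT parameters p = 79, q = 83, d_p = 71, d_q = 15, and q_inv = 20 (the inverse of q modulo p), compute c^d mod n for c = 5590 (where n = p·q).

3203

m₁ = c^(d_p) mod p: c ≡ 60 (mod 79), and 60^71 mod 79 = 43.
m₂ = c^(d_q) mod q: c ≡ 29 (mod 83), and 29^15 mod 83 = 49.
h = q_inv·(m₁ − m₂) mod p = 20·(43 − 49) mod 79 = 38.
m = m₂ + h·q = 49 + 38·83 = 3203.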